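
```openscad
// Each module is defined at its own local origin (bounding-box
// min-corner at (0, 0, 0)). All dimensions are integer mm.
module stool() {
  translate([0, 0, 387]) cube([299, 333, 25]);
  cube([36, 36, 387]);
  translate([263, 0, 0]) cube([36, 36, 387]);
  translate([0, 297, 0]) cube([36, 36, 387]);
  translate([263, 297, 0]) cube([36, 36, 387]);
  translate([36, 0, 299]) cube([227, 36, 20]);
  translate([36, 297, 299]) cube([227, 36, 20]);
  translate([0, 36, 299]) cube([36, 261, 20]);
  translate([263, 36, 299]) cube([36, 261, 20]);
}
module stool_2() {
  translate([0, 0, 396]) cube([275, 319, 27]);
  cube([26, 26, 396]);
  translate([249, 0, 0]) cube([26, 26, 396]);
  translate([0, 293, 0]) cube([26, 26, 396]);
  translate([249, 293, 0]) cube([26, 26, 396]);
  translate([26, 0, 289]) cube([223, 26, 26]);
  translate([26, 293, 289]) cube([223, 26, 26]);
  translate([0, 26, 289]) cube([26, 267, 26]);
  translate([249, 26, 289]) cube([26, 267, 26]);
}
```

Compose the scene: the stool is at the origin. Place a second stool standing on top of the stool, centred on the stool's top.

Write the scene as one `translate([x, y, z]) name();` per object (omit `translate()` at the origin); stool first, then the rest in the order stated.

stool();
translate([12, 7, 412]) stool_2();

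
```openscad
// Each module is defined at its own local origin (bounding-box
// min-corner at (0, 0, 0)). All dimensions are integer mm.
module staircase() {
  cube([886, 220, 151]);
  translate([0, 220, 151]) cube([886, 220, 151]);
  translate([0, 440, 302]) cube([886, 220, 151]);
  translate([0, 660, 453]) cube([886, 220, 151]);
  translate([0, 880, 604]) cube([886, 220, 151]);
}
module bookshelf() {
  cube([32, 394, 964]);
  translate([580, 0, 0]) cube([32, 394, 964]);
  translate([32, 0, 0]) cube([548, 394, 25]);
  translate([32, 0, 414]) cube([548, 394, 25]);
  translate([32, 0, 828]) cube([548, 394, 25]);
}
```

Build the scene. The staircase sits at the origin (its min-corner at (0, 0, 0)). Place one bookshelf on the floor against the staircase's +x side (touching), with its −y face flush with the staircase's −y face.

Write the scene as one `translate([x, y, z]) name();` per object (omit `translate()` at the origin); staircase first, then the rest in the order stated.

staircase();
translate([886, 0, 0]) bookshelf();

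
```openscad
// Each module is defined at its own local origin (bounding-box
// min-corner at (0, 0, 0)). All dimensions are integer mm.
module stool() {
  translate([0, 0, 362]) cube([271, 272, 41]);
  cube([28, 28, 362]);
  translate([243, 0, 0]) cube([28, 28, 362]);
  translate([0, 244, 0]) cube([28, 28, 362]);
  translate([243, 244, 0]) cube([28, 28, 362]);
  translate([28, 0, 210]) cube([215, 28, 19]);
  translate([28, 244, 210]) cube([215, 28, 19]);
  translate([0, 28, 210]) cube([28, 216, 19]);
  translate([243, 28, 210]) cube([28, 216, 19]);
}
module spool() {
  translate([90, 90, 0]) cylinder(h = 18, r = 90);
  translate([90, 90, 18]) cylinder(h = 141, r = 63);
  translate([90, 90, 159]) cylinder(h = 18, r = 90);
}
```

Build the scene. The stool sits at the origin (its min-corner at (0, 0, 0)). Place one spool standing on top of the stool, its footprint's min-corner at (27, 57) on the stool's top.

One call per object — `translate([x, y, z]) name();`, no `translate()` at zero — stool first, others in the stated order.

stool();
translate([27, 57, 403]) spool();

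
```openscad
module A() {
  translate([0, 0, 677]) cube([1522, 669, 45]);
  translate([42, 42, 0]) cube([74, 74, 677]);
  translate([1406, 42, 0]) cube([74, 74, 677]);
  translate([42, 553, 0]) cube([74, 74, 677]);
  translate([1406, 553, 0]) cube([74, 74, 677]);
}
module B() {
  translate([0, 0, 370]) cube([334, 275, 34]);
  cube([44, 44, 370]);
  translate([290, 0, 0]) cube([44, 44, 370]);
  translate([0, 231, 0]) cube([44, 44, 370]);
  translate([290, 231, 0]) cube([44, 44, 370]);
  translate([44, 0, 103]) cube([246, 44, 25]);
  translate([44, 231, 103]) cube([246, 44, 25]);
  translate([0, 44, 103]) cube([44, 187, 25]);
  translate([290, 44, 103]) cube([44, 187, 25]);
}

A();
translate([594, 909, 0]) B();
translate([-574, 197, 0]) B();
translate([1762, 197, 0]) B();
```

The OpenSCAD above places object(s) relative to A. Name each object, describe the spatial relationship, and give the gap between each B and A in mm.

A is a table. B is a stool. Three stools sit around the table at the +y, −x, +x sides. The gap between each stool and the table is 240 mm.

Each stool's nearest face is 240 mm from the table's bounding box.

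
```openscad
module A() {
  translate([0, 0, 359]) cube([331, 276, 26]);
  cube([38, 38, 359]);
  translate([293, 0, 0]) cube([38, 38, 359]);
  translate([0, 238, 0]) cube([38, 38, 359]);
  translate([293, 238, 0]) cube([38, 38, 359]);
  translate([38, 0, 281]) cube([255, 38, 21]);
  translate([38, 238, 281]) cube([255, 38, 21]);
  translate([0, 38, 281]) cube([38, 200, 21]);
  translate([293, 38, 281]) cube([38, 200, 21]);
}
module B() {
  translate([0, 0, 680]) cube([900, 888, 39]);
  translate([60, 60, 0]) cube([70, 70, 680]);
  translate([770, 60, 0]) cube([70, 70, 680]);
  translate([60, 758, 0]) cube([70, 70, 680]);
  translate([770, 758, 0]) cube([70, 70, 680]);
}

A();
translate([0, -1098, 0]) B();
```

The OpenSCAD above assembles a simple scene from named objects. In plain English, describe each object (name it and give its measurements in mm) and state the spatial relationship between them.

A is a simple wooden stool: a rectangular seat 331 mm (x) by 276 mm (y), 26 mm thick, top face at z = 385 mm, on four square legs, each 38×38 mm in cross-section. The legs rest on z = 0, each flush with a corner of the seat. Four stretchers, 38 mm wide and 21 mm tall, connect adjacent legs with their undersides at z = 281 mm, each running between the inner faces of the legs it joins and aligned with the legs' outer faces on the other axis.

B is a table: top 900 mm (x) × 888 mm (y), 39 mm thick, upper face at z = 719 mm, on four 70×70 mm square legs, each inset 60 mm from the nearest pair of top edges, running from z = 0 to the bottom of the top.

The table is on the floor beside the stool on its −y side.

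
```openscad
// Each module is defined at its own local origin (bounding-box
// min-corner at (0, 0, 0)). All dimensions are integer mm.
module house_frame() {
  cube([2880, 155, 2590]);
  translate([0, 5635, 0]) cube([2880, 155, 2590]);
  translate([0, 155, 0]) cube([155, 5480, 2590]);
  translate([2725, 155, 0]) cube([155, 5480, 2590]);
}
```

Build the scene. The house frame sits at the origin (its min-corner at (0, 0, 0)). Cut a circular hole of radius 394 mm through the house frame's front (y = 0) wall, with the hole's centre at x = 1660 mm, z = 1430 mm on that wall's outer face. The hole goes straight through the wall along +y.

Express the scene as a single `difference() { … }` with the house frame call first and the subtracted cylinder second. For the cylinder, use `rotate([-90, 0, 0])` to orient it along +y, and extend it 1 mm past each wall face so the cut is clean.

difference() {
  house_frame();
  translate([1660, -1, 1430]) rotate([-90, 0, 0]) cylinder(h = 157, r = 394);
}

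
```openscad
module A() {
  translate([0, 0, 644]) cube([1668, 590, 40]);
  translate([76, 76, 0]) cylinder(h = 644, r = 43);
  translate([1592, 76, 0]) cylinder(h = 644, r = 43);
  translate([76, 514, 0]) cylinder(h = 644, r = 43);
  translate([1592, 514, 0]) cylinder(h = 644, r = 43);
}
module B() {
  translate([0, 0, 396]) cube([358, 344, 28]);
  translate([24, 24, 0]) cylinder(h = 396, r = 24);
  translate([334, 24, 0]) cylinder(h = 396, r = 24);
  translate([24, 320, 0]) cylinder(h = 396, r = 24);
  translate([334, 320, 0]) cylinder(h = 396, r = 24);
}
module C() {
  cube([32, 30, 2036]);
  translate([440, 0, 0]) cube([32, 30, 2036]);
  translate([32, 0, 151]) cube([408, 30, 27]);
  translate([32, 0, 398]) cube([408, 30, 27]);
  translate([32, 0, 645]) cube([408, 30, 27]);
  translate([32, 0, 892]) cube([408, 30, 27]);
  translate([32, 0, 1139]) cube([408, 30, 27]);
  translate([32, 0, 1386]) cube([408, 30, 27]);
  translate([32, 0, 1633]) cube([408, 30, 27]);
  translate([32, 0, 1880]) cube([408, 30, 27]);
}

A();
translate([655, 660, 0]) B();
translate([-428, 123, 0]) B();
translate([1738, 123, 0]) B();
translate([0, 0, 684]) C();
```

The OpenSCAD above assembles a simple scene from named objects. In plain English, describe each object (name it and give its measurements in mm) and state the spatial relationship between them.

A is a table: top 1668 mm (x) × 590 mm (y), 40 mm thick, upper face at z = 684 mm, on four round legs of 86 mm diameter, each leg's bounding box inset 33 mm from the nearest pair of top edges, running from z = 0 to the bottom of the top.

B is a four-legged stool. The seat is a 358×344×28 mm slab whose top surface is at z = 424 mm; four round legs, each 48 mm in diameter, run from the floor (z = 0) to the underside of the seat, each leg's axis is inset half a diameter from the nearest pair of seat edges (so the leg's bounding box is flush with the corner).

C is a straight ladder. Two 32×30 mm vertical rails, 2036 mm tall, stand 472 mm apart (outside-to-outside) with their front faces coplanar on the −y side. 8 rungs, each 30 mm deep and 27 mm tall, span between the inner faces of the rails, front faces flush with the rails. The lowest rung's underside is at z = 151 mm and rungs are spaced 247 mm apart (underside to underside).

Three stools sit around the table at the +y, −x, +x sides. The ladder is on top of the table.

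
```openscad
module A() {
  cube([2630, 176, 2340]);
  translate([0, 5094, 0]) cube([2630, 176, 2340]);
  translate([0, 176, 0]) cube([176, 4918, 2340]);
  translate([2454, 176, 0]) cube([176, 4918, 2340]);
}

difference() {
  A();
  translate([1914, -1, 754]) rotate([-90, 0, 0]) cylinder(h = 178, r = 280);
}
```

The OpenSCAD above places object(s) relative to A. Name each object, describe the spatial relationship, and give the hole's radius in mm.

The subtracted cylinder has r = 280 mm.

A is a house frame. The house frame has a circular hole through its front wall. The hole's radius is 280 mm.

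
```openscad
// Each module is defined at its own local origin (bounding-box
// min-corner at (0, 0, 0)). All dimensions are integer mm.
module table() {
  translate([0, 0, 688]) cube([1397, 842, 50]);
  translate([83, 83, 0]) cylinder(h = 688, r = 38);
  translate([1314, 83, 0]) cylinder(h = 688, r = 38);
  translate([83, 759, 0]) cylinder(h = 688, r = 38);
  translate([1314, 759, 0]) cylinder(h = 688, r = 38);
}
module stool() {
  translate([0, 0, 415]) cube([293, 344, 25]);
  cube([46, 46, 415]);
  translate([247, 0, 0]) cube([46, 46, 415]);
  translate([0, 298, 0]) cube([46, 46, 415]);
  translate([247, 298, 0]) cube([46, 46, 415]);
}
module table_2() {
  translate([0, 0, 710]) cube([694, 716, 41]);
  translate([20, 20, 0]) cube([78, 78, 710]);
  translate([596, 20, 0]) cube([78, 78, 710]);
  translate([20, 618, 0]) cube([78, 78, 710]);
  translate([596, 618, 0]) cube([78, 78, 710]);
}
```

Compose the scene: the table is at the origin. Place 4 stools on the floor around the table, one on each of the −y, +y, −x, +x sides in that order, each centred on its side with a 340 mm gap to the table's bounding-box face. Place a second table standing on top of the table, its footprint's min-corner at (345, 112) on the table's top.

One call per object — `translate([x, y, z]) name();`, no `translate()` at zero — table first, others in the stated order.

table();
translate([552, -684, 0]) stool();
translate([552, 1182, 0]) stool();
translate([-633, 249, 0]) stool();
translate([1737, 249, 0]) stool();
translate([345, 112, 738]) table_2();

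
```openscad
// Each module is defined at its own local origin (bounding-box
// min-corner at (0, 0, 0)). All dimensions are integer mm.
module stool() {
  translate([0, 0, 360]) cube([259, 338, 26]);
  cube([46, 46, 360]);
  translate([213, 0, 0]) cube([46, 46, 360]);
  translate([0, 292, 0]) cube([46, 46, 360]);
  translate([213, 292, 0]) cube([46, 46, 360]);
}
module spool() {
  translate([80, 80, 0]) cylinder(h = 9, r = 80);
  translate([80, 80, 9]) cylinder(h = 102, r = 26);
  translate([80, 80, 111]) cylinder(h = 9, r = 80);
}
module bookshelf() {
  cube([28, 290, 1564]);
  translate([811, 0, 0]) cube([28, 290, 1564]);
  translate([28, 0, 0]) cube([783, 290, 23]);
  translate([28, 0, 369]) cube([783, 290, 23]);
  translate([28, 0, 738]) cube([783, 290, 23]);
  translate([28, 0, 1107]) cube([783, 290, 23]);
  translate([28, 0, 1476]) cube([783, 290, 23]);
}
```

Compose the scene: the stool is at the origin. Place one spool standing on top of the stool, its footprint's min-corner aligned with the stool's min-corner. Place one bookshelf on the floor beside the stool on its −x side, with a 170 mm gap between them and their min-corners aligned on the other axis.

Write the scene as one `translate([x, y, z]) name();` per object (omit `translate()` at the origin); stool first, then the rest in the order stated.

stool();
translate([0, 0, 386]) spool();
translate([-1009, 0, 0]) bookshelf();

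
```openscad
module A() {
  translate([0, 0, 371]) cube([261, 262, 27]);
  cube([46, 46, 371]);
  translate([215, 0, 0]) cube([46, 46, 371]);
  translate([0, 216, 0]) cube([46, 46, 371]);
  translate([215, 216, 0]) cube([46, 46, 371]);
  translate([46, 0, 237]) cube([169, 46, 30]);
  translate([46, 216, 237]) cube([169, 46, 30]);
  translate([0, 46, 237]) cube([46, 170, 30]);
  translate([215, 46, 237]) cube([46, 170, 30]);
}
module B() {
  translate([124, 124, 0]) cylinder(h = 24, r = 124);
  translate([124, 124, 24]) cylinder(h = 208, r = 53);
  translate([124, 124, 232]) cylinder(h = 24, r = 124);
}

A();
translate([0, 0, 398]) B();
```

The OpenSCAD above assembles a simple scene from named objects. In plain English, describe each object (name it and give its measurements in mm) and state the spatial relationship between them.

A is a four-legged stool. The seat is a 261×262×27 mm slab whose top surface is at z = 398 mm; four square legs, each 46×46 mm in cross-section, run from the floor (z = 0) to the underside of the seat, each flush with a corner of the seat. Four stretchers, 46 mm wide and 30 mm tall, connect adjacent legs with their undersides at z = 237 mm, each running between the inner faces of the legs it joins and aligned with the legs' outer faces on the other axis.

B is a spool: two coaxial disc flanges of radius 124 mm and thickness 24 mm, joined by a core cylinder of radius 53 mm and height 208 mm. The lower flange rests on z = 0 and the three cylinders share a vertical axis.

The spool is on top of the stool.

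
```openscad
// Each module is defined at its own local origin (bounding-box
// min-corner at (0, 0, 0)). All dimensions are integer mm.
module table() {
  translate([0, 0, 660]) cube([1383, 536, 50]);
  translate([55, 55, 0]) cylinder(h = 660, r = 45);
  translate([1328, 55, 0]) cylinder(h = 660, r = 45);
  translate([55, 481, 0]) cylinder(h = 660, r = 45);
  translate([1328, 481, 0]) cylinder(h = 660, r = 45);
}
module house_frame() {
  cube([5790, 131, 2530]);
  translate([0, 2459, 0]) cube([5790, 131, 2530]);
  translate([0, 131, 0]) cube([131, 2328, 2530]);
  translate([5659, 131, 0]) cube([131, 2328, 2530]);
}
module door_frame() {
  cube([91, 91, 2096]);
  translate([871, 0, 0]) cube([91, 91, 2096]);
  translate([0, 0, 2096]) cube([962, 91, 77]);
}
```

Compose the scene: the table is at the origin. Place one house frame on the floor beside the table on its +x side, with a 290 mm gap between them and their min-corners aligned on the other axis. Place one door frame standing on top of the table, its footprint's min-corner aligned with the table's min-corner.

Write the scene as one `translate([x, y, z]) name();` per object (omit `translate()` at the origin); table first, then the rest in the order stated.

table();
translate([1673, 0, 0]) house_frame();
translate([0, 0, 710]) door_frame();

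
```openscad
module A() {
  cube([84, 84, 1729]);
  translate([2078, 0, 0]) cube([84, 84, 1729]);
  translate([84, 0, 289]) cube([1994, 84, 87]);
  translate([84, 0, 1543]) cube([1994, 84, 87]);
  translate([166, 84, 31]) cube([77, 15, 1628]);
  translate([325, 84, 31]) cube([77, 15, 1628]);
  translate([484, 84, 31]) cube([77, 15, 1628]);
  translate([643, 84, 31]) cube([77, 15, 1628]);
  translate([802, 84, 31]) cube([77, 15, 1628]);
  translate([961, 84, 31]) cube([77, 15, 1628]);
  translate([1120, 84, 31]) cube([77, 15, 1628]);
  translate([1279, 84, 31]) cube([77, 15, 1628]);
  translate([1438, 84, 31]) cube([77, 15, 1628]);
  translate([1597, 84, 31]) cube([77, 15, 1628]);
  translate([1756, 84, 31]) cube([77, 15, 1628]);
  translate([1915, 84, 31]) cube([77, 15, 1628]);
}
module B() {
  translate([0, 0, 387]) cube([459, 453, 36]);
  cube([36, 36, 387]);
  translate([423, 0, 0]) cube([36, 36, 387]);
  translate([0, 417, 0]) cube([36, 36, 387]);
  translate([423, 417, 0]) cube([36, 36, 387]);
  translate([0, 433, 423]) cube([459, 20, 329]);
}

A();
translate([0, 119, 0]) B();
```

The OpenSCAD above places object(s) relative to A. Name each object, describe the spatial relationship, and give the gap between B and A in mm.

A is a fence section. B is a chair. The chair is on the floor beside the fence section on its +y side. The gap between the chair and the fence section is 20 mm.

The chair's nearest face is 20 mm from the fence section's +y face.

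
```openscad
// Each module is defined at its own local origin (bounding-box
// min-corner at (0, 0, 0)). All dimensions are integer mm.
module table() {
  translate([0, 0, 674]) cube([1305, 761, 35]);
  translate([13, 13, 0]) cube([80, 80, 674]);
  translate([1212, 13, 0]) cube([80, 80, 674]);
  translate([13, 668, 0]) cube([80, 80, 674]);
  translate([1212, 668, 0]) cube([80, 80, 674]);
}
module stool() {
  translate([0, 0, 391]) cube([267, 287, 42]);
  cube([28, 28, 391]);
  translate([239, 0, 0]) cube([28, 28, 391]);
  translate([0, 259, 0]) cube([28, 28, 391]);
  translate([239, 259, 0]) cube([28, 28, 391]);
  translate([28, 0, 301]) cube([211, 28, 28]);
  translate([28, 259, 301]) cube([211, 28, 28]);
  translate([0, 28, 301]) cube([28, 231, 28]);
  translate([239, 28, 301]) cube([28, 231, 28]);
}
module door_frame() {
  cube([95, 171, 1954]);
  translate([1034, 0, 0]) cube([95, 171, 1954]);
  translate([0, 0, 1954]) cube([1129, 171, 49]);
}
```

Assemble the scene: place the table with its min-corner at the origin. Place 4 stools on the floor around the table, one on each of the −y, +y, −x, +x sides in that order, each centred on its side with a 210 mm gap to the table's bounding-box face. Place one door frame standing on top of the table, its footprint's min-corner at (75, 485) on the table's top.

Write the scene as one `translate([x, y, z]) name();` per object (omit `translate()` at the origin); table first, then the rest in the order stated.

table();
translate([519, -497, 0]) stool();
translate([519, 971, 0]) stool();
translate([-477, 237, 0]) stool();
translate([1515, 237, 0]) stool();
translate([75, 485, 709]) door_frame();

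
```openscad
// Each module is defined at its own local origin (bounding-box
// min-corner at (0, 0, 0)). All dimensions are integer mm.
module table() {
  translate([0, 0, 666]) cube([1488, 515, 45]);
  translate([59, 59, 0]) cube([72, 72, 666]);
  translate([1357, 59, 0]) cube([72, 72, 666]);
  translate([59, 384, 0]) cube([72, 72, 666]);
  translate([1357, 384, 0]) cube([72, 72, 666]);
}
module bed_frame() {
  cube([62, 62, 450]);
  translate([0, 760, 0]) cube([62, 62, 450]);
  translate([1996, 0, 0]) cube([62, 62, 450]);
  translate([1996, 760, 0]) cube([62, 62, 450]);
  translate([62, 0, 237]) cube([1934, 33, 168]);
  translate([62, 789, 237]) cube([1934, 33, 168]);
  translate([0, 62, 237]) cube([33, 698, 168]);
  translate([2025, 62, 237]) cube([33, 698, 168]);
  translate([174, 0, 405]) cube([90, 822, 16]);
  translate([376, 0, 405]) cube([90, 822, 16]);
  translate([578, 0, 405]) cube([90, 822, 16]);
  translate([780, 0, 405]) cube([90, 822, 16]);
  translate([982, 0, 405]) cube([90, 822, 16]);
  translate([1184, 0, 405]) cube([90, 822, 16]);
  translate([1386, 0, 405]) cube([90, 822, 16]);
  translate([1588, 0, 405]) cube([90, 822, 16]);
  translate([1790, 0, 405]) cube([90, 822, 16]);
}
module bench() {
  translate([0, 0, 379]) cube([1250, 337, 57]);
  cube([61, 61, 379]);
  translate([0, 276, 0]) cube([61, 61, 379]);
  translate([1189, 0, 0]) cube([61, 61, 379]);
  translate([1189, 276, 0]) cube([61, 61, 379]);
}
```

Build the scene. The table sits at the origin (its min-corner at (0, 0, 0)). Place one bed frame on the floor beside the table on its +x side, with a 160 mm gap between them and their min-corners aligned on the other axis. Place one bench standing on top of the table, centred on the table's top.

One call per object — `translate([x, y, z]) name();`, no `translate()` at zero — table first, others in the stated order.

table();
translate([1648, 0, 0]) bed_frame();
translate([119, 89, 711]) bench();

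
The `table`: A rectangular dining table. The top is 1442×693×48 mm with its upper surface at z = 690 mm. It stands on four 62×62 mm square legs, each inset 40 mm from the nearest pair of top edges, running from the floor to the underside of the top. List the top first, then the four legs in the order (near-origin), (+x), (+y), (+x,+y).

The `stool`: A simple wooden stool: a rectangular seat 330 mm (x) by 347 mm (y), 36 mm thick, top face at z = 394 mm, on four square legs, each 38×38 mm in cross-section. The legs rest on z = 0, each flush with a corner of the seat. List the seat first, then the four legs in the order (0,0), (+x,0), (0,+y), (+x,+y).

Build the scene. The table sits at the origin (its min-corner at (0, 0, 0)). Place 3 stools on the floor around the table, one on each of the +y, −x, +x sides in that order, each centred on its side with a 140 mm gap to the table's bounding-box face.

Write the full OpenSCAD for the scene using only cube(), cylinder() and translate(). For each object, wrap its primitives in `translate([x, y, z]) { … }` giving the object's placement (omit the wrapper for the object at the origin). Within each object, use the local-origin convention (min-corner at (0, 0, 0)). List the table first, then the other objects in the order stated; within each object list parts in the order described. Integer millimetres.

translate([0, 0, 642]) cube([1442, 693, 48]);
translate([40, 40, 0]) cube([62, 62, 642]);
translate([1340, 40, 0]) cube([62, 62, 642]);
translate([40, 591, 0]) cube([62, 62, 642]);
translate([1340, 591, 0]) cube([62, 62, 642]);
translate([556, 833, 0]) {
  translate([0, 0, 358]) cube([330, 347, 36]);
  cube([38, 38, 358]);
  translate([292, 0, 0]) cube([38, 38, 358]);
  translate([0, 309, 0]) cube([38, 38, 358]);
  translate([292, 309, 0]) cube([38, 38, 358]);
}
translate([-470, 173, 0]) {
  translate([0, 0, 358]) cube([330, 347, 36]);
  cube([38, 38, 358]);
  translate([292, 0, 0]) cube([38, 38, 358]);
  translate([0, 309, 0]) cube([38, 38, 358]);
  translate([292, 309, 0]) cube([38, 38, 358]);
}
translate([1582, 173, 0]) {
  translate([0, 0, 358]) cube([330, 347, 36]);
  cube([38, 38, 358]);
  translate([292, 0, 0]) cube([38, 38, 358]);
  translate([0, 309, 0]) cube([38, 38, 358]);
  translate([292, 309, 0]) cube([38, 38, 358]);
}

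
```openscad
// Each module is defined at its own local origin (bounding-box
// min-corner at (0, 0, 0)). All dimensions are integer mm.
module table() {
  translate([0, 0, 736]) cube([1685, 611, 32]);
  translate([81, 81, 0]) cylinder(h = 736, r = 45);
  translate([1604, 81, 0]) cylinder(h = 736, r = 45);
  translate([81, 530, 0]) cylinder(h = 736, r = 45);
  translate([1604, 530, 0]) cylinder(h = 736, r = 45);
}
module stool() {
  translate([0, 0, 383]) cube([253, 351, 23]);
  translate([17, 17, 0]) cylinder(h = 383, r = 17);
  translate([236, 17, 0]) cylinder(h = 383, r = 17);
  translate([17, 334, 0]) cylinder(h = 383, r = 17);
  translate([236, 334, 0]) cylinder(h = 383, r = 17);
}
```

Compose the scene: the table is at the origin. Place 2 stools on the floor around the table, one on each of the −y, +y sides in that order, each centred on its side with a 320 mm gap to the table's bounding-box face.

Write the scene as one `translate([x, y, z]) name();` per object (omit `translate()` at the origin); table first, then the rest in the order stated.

table();
translate([716, -671, 0]) stool();
translate([716, 931, 0]) stool();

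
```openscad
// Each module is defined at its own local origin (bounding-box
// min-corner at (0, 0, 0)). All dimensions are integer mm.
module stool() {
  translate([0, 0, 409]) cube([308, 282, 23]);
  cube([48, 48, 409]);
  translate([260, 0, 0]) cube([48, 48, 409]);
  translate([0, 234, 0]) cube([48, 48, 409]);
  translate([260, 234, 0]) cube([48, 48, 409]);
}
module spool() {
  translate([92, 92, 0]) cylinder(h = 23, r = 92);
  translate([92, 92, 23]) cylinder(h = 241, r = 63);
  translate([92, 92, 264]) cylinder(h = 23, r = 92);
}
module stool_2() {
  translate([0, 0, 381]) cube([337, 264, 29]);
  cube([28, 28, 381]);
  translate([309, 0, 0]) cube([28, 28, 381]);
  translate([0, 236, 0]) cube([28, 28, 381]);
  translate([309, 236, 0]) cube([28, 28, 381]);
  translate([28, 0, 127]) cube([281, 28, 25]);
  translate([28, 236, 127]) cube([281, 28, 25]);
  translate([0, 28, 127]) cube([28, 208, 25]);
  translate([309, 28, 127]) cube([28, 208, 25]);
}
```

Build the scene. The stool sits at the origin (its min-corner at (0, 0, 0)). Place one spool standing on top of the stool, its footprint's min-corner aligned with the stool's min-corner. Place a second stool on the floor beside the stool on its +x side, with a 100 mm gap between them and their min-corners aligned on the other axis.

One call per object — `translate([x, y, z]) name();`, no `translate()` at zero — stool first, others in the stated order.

stool();
translate([0, 0, 432]) spool();
translate([408, 0, 0]) stool_2();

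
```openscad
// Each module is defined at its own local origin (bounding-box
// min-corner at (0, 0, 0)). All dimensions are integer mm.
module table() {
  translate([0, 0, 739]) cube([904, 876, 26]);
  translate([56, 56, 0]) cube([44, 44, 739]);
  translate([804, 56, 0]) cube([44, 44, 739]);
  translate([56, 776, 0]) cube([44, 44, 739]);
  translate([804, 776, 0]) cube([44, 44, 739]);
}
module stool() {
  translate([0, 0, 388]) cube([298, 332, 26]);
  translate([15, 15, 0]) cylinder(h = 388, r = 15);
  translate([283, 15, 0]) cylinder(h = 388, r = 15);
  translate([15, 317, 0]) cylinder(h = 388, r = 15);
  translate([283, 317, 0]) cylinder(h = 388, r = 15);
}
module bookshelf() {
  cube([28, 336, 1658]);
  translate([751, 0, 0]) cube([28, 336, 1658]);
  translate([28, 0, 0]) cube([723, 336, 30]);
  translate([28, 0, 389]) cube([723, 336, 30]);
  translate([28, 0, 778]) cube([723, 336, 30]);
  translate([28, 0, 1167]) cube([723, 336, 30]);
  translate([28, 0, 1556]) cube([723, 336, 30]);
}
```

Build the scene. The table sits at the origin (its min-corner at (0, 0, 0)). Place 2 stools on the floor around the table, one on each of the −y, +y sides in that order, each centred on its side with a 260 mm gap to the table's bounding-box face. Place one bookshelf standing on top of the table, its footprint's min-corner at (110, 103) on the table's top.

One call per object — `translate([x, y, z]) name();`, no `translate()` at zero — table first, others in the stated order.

table();
translate([303, -592, 0]) stool();
translate([303, 1136, 0]) stool();
translate([110, 103, 765]) bookshelf();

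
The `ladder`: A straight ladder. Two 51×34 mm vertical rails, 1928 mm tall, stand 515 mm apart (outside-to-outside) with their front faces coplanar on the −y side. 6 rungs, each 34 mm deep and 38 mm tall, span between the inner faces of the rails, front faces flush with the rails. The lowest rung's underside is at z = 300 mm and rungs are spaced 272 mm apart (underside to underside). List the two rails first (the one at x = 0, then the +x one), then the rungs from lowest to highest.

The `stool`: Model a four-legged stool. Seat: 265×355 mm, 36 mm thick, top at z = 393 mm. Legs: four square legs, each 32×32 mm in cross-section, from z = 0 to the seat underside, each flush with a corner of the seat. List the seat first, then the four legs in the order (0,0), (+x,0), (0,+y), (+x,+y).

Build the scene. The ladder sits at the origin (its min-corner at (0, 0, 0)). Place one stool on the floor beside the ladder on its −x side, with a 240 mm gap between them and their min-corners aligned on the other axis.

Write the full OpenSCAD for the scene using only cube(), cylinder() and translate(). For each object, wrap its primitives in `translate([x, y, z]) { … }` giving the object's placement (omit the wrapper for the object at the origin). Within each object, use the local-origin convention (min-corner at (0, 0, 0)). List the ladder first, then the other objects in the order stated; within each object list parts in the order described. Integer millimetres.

cube([51, 34, 1928]);
translate([464, 0, 0]) cube([51, 34, 1928]);
translate([51, 0, 300]) cube([413, 34, 38]);
translate([51, 0, 572]) cube([413, 34, 38]);
translate([51, 0, 844]) cube([413, 34, 38]);
translate([51, 0, 1116]) cube([413, 34, 38]);
translate([51, 0, 1388]) cube([413, 34, 38]);
translate([51, 0, 1660]) cube([413, 34, 38]);
translate([-505, 0, 0]) {
  translate([0, 0, 357]) cube([265, 355, 36]);
  cube([32, 32, 357]);
  translate([233, 0, 0]) cube([32, 32, 357]);
  translate([0, 323, 0]) cube([32, 32, 357]);
  translate([233, 323, 0]) cube([32, 32, 357]);
}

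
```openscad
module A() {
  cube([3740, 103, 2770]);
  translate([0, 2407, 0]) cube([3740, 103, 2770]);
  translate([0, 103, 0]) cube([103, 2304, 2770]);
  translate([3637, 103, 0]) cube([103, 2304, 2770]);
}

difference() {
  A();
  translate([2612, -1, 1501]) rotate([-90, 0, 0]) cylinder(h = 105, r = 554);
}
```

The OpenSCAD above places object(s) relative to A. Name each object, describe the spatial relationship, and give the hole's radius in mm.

A is a house frame. The house frame has a circular hole through its front wall. The hole's radius is 554 mm.

The subtracted cylinder has r = 554 mm.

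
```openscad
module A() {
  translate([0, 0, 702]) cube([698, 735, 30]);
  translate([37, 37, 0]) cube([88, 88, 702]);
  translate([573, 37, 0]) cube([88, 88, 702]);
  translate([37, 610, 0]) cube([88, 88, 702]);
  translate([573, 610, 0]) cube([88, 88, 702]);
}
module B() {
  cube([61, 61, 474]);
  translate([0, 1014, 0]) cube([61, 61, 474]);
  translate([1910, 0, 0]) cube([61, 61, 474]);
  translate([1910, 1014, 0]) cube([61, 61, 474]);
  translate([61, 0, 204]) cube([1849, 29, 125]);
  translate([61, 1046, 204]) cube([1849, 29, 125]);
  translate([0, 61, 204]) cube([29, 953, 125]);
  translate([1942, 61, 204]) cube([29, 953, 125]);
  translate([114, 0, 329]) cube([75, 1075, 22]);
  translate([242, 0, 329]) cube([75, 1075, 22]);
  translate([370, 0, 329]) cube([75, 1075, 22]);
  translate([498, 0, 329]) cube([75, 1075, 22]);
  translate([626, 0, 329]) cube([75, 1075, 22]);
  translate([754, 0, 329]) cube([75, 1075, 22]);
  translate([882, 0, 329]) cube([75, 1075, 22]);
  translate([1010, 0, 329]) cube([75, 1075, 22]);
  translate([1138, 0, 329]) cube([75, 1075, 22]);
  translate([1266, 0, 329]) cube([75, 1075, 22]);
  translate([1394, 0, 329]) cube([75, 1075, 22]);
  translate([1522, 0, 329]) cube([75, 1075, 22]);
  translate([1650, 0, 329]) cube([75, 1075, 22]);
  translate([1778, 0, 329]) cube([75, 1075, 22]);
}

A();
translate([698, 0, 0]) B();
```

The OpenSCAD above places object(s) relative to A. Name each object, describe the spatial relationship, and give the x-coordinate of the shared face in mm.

A is a table. B is a bed frame. The bed frame is against the table's +x side, with their −y faces flush. The x-coordinate of the shared face is 698 mm.

The table's +x face and the bed frame's −x face are both at x = 698 mm.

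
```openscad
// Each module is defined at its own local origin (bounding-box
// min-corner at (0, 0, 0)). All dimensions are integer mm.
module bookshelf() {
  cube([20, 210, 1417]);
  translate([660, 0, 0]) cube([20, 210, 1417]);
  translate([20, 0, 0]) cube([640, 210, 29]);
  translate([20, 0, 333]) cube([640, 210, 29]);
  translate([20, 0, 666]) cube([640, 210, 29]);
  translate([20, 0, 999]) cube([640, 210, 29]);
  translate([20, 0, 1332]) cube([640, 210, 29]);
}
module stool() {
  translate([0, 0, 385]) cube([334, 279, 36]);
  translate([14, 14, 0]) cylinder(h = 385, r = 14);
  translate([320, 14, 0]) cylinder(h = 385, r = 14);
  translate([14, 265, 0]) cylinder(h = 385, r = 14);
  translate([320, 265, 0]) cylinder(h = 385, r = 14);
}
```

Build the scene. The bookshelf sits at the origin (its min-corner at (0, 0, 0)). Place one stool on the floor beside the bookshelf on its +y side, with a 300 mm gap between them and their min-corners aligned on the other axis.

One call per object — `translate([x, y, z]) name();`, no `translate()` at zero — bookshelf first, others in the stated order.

bookshelf();
translate([0, 510, 0]) stool();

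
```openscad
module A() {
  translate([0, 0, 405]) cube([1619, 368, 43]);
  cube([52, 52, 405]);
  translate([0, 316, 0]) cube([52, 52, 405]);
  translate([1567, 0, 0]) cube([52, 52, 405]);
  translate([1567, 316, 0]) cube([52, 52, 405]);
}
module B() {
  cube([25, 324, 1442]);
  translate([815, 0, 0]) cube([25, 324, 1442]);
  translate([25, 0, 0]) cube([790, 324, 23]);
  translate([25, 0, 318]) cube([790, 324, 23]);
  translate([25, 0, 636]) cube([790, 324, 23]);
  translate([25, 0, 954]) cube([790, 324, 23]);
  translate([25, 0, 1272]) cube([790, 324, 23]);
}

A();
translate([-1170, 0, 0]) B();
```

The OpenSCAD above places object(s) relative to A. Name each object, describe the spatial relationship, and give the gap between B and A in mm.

A is a bench. B is a bookshelf. The bookshelf is on the floor beside the bench on its −x side. The gap between the bookshelf and the bench is 330 mm.

The bookshelf's nearest face is 330 mm from the bench's −x face.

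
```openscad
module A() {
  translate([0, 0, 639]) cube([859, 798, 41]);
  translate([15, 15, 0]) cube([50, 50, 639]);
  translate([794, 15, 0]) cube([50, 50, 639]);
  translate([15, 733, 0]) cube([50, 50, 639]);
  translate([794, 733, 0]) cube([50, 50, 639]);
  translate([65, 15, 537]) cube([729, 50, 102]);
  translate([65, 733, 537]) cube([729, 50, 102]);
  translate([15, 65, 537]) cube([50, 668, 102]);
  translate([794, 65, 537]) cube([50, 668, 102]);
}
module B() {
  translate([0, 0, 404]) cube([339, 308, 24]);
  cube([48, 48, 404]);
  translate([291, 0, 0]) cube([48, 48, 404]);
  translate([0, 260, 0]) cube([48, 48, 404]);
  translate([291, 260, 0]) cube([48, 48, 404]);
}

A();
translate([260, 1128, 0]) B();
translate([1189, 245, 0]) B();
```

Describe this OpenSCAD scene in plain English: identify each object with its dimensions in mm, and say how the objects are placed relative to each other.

A is a table with a 859×798 mm rectangular top, 41 mm thick, top surface at z = 680 mm, supported by four 50×50 mm square legs, each inset 15 mm from the nearest pair of top edges, running from the floor. Four apron rails, 50 mm thick and 102 mm tall, run between adjacent legs with their top edges flush with the underside of the top and their outer faces flush with the legs' outer faces.

B is a four-legged stool. The seat is a 339×308×24 mm slab whose top surface is at z = 428 mm; four square legs, each 48×48 mm in cross-section, run from the floor (z = 0) to the underside of the seat, each flush with a corner of the seat.

Two stools sit around the table at the +y, +x sides.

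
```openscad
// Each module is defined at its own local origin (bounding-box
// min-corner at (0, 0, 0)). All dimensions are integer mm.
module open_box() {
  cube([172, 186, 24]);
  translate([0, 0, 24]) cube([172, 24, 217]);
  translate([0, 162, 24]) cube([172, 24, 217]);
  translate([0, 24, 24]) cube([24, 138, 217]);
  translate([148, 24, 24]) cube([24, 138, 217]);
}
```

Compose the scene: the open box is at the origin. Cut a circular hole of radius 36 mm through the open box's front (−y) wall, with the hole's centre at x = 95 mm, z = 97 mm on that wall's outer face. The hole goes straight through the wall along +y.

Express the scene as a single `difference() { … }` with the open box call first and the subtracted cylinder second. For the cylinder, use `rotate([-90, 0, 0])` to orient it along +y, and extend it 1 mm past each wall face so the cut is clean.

difference() {
  open_box();
  translate([95, -1, 97]) rotate([-90, 0, 0]) cylinder(h = 26, r = 36);
}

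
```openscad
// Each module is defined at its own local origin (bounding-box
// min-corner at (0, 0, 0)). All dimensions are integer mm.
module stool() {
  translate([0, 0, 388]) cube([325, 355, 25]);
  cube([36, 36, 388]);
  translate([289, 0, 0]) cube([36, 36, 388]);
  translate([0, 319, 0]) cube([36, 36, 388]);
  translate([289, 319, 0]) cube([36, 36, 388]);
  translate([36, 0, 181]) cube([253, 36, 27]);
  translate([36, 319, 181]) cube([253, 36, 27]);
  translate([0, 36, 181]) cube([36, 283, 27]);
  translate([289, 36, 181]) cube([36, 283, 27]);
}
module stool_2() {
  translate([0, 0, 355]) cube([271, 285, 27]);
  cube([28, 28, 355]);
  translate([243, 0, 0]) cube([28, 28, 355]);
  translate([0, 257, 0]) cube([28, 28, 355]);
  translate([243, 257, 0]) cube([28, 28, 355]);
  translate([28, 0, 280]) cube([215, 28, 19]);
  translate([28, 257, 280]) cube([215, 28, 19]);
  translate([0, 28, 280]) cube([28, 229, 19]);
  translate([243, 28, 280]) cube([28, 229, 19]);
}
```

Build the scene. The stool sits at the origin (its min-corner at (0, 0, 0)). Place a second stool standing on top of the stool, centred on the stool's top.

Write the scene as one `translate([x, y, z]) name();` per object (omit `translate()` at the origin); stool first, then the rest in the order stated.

stool();
translate([27, 35, 413]) stool_2();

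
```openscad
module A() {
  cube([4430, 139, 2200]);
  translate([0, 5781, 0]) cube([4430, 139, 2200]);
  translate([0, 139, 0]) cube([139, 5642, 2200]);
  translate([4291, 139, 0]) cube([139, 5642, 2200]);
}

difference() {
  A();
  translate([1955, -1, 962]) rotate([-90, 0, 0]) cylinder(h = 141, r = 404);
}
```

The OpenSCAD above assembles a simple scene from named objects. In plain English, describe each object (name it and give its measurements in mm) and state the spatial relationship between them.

A is a box-shaped house frame (walls only): outside footprint 4430×5920 mm, wall height 2200 mm, wall thickness 139 mm. The two y-facing walls run the full x-width; the two x-facing walls fit between the inner faces of the y-facing walls.

The house frame has a circular hole of radius 404 mm through its front wall, centred at (x = 1955, z = 962).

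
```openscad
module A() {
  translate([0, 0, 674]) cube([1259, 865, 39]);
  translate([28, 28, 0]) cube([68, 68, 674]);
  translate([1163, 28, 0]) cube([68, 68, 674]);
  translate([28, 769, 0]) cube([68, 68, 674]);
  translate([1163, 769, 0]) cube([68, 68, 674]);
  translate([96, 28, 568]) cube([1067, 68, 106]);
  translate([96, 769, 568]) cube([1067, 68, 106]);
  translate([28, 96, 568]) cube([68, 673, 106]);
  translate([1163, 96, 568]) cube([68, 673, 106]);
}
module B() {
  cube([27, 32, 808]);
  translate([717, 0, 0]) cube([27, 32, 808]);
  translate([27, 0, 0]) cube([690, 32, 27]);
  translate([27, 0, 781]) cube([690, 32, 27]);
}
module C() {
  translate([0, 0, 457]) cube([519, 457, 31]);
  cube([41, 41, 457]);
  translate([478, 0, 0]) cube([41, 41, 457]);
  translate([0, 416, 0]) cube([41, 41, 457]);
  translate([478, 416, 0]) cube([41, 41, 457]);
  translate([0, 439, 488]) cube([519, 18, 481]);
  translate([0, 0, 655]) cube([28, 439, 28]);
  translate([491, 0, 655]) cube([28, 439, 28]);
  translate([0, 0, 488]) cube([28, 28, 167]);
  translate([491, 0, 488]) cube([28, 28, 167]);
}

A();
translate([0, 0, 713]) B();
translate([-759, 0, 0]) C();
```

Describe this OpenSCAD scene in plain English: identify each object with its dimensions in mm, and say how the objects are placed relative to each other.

A is a table with a 1259×865 mm rectangular top, 39 mm thick, top surface at z = 713 mm, supported by four 68×68 mm square legs, each inset 28 mm from the nearest pair of top edges, running from the floor. Four apron rails, 68 mm thick and 106 mm tall, run between adjacent legs with their top edges flush with the underside of the top and their outer faces flush with the legs' outer faces.

B is a rectangular picture frame lying in the x–z plane (depth along y). The opening is 690 mm wide (x) by 754 mm tall (z), surrounded by a border 27 mm wide on all four sides. The frame is 32 mm deep and is made of two full-height vertical stiles with two horizontal rails fitted between them.

C is a chair: 519×457 mm seat, 31 mm thick, top at z = 488 mm, on four 41 mm square corner legs flush with the seat edges. A 18 mm thick backrest slab spans the full seat width, extending 481 mm above the seat top, its back face flush with the seat's +y edge. Two armrests of 28×28 mm section run along each side from the seat's front edge to the front of the backrest, top faces 195 mm above the seat top and outer faces flush with the seat's x-edges; a 28×28 mm post under the front of each armrest stands on the seat at the front corner.

The picture frame is on top of the table. The chair is on the floor beside the table on its −x side.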